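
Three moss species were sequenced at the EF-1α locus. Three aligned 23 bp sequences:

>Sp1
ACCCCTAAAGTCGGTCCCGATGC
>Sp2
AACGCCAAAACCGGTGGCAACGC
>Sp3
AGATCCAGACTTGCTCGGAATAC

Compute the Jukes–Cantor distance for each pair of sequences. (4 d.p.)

d(Sp1,Sp2) = 0.5532, d(Sp1,Sp3) = 0.8922, d(Sp2,Sp3) = 0.8922

Sp1–Sp2: 9/23 sites differ → p ≈ 0.391304, d = −0.75 ln(1 − 0.521739) = 0.553199 ≈ 0.5532.
Sp1–Sp3: 12/23 sites differ → p ≈ 0.521739, d = −0.75 ln(1 − 0.695652) = 0.892188 ≈ 0.8922.
Sp2–Sp3: 12/23 sites differ → p ≈ 0.521739, d = −0.75 ln(1 − 0.695652) = 0.892188 ≈ 0.8922.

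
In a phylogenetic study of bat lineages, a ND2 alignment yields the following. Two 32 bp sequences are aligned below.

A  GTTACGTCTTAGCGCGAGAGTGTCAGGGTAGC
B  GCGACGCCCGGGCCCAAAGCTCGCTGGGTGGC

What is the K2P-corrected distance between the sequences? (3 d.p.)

Of 32 sites, 8 differences are transitions and 7 are transversions, so P = 8/32 = 0.25 and Q = 7/32 = 0.21875.
Under the Kimura two-parameter model, d = −½ ln(1 − 2P − Q) − ¼ ln(1 − 2Q).
1 − 2P − Q = 0.28125, giving −½ ln(0.28125) = 0.634256.
1 − 2Q = 0.5625, giving −¼ ln(0.5625) = 0.143841.
d = 0.634256 + 0.143841 = 0.778097.

0.778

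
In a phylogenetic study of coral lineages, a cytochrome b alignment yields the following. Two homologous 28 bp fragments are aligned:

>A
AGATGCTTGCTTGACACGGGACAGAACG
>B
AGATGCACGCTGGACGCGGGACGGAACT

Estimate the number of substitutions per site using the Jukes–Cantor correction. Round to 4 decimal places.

0.2524

The sequences differ at 6 of 28 sites (7, 8, 12, 16, 23, 28), so p = 6/28 ≈ 0.214286.
d = −(3/4) ln(1 − 4p/3) = −0.75 ln(1 − 0.285715) = −0.75 ln(0.714285)
  = −0.75 × (-0.336473) = 0.252355 substitutions/site.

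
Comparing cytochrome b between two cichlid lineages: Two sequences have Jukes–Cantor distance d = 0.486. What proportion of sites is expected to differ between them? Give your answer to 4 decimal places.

0.3577

p = (3/4)(1 − e^(−4d/3)) = 0.75 × (1 − e^(-0.648)) = 0.75 × (1 − 0.523091) = 0.357682.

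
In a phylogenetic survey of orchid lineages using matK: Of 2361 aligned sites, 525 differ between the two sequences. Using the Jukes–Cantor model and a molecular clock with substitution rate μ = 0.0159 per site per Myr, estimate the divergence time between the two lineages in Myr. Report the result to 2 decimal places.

8.29

p = 525/2361 ≈ 0.222363.
d = −(3/4) ln(1 − 4p/3) = −0.75 ln(1 − 0.296484) = −0.75 ln(0.703516)
  = −0.75 × (-0.351665) = 0.263749 substitutions/site.
Under a molecular clock d = 2μt, so t = d/(2μ) = 0.263749 / (2 × 0.0159) = 8.29 Myr.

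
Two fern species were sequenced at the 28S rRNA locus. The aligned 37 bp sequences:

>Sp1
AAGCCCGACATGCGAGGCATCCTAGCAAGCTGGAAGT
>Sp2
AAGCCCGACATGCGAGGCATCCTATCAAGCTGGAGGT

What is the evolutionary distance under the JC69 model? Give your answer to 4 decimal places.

The sequences differ at 2 of 37 sites (25, 35), so p = 2/37 ≈ 0.054054.
d = −(3/4) ln(1 − 4p/3) = −0.75 ln(1 − 0.072072) = −0.75 ln(0.927928)
  = −0.75 × (-0.074801) = 0.056101 substitutions/site.

0.0561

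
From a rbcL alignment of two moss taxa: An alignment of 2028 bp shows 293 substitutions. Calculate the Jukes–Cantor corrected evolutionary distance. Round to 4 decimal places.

0.1605

p = 293/2028 ≈ 0.144477.
d = −(3/4) ln(1 − 4p/3) = −0.75 ln(1 − 0.192636) = −0.75 ln(0.807364)
  = −0.75 × (-0.213981) = 0.160486 substitutions/site.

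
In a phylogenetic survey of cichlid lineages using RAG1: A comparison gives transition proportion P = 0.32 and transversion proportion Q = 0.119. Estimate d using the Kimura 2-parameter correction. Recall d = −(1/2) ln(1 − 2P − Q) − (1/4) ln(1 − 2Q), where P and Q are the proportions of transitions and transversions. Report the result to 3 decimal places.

Under the Kimura two-parameter model, d = −½ ln(1 − 2P − Q) − ¼ ln(1 − 2Q).
1 − 2P − Q = 0.241, giving −½ ln(0.241) = 0.711479.
1 − 2Q = 0.762, giving −¼ ln(0.762) = 0.067952.
d = 0.711479 + 0.067952 = 0.779431.

0.779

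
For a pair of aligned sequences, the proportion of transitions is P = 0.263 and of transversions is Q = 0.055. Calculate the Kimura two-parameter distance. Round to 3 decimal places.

0.464

Under the Kimura two-parameter model, d = −½ ln(1 − 2P − Q) − ¼ ln(1 − 2Q).
1 − 2P − Q = 0.419, giving −½ ln(0.419) = 0.434942.
1 − 2Q = 0.89, giving −¼ ln(0.89) = 0.029133.
d = 0.434942 + 0.029133 = 0.464075.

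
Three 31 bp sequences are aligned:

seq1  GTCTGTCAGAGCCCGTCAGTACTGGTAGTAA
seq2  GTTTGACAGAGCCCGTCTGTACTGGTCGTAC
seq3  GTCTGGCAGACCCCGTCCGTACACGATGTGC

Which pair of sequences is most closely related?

seq1 and seq2

seq1–seq2: 5/31 differ, p = 0.161, d = 0.182.
seq1–seq3: 9/31 differ, p = 0.290, d = 0.367.
seq2–seq3: 9/31 differ, p = 0.290, d = 0.367.
The smallest distance is between seq1 and seq2.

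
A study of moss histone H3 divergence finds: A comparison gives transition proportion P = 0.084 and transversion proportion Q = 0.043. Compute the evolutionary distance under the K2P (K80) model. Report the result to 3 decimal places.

Under the Kimura two-parameter model, d = −½ ln(1 − 2P − Q) − ¼ ln(1 − 2Q).
1 − 2P − Q = 0.789, giving −½ ln(0.789) = 0.118494.
1 − 2Q = 0.914, giving −¼ ln(0.914) = 0.022481.
d = 0.118494 + 0.022481 = 0.140975.

0.141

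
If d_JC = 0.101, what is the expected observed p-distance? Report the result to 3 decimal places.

0.094

p = (3/4)(1 − e^(−4d/3)) = 0.75 × (1 − e^(-0.134667)) = 0.75 × (1 − 0.874007) = 0.094495.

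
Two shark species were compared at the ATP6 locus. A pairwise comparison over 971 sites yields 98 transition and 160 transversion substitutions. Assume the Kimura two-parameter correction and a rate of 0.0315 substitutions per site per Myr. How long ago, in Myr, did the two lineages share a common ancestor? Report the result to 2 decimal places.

P = 98/971 ≈ 0.100927 and Q = 160/971 ≈ 0.164779.
Under the Kimura two-parameter model, d = −½ ln(1 − 2P − Q) − ¼ ln(1 − 2Q).
1 − 2P − Q = 0.633367, giving −½ ln(0.633367) = 0.228353.
1 − 2Q = 0.670442, giving −¼ ln(0.670442) = 0.099955.
d = 0.228353 + 0.099955 = 0.328308.
Under a molecular clock d = 2μt, so t = d/(2μ) = 0.328308 / (2 × 0.0315) = 5.21 Myr.

5.21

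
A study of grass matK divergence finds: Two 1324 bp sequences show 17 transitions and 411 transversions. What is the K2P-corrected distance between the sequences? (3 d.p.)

0.447

P = 17/1324 ≈ 0.01284 and Q = 411/1324 ≈ 0.310423.
Under the Kimura two-parameter model, d = −½ ln(1 − 2P − Q) − ¼ ln(1 − 2Q).
1 − 2P − Q = 0.663897, giving −½ ln(0.663897) = 0.204814.
1 − 2Q = 0.379154, giving −¼ ln(0.379154) = 0.242453.
d = 0.204814 + 0.242453 = 0.447267.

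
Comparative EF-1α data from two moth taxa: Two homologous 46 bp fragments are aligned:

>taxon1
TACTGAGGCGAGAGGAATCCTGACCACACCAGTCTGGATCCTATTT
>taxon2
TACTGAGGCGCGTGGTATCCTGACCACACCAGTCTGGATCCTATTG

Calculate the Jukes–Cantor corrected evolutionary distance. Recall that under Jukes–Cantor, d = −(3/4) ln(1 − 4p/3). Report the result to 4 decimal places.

The sequences differ at 4 of 46 sites (11, 13, 16, 46), so p = 4/46 ≈ 0.086957.
d = −(3/4) ln(1 − 4p/3) = −0.75 ln(1 − 0.115943) = −0.75 ln(0.884057)
  = −0.75 × (-0.123234) = 0.092426 substitutions/site.

0.0924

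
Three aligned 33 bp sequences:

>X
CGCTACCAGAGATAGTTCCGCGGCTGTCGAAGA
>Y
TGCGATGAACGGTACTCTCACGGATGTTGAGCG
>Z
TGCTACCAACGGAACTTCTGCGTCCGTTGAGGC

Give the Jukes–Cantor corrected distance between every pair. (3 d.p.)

X–Y: 16/33 sites differ → p ≈ 0.484848, d = −0.75 ln(1 − 0.646464) = 0.779827 ≈ 0.780.
X–Z: 12/33 sites differ → p ≈ 0.363636, d = −0.75 ln(1 − 0.484848) = 0.497470 ≈ 0.497.
Y–Z: 13/33 sites differ → p ≈ 0.393939, d = −0.75 ln(1 − 0.525252) = 0.558728 ≈ 0.559.

d(X,Y) = 0.780, d(X,Z) = 0.497, d(Y,Z) = 0.559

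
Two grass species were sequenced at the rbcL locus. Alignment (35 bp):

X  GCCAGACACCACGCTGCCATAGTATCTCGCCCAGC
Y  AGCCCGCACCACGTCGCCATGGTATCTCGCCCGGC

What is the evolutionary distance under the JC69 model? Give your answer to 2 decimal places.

0.31

The sequences differ at 9 of 35 sites (1, 2, 4, 5, 6, 14, 15, 21, 33), so p = 9/35 ≈ 0.257143.
d = −(3/4) ln(1 − 4p/3) = −0.75 ln(1 − 0.342857) = −0.75 ln(0.657143)
  = −0.75 × (-0.419854) = 0.314891 substitutions/site.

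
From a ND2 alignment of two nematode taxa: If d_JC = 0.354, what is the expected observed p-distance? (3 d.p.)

p = (3/4)(1 − e^(−4d/3)) = 0.75 × (1 − e^(-0.472)) = 0.75 × (1 − 0.623754) = 0.282185.

0.282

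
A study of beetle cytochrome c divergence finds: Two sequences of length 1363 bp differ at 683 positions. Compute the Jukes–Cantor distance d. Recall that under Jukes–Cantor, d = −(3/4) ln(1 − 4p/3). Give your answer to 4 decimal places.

p = 683/1363 ≈ 0.501101.
d = −(3/4) ln(1 − 4p/3) = −0.75 ln(1 − 0.668135) = −0.75 ln(0.331865)
  = −0.75 × (-1.103027) = 0.827270 substitutions/site.

0.8273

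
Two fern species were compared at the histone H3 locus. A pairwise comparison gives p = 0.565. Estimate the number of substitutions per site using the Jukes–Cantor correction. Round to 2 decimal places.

1.05

d = −(3/4) ln(1 − 4p/3) = −0.75 ln(1 − 0.753333) = −0.75 ln(0.246667)
  = −0.75 × (-1.399716) = 1.049787 substitutions/site.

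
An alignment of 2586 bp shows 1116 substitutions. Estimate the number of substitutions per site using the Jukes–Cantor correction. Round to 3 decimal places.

0.642

p = 1116/2586 ≈ 0.431555.
d = −(3/4) ln(1 − 4p/3) = −0.75 ln(1 − 0.575407) = −0.75 ln(0.424593)
  = −0.75 × (-0.856624) = 0.642468 substitutions/site.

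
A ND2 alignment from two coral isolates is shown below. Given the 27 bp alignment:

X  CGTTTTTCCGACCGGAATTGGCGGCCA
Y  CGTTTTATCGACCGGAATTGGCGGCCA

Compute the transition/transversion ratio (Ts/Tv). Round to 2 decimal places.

1.00

Transitions are A↔G and C↔T; transversions are all other mismatches.
Transitions: 1. Transversions: 1.
R = 1/1 = 1.00.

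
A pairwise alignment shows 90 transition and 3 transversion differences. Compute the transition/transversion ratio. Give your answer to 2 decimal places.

30.00

R = 90/3 = 30.00.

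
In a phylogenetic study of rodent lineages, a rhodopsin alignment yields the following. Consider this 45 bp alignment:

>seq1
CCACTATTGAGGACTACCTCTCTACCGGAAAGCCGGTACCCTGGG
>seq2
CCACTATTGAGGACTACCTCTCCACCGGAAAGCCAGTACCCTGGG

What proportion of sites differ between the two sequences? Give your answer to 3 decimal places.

0.044

The sequences differ at 2 of 45 positions (sites 23, 35).
p = 2/45 = 0.044444… ≈ 0.044 (to 3 d.p.).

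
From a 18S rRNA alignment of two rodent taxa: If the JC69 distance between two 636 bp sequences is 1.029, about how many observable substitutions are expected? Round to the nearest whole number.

356

Invert JC69: p = (3/4)(1 − e^(−4d/3)) = 0.75 × (1 − e^(-1.372)) = 0.75 × (1 − 0.253599) = 0.559801.
Expected differing sites = pL ≈ 0.559801 × 636 = 356.033436 ≈ 356.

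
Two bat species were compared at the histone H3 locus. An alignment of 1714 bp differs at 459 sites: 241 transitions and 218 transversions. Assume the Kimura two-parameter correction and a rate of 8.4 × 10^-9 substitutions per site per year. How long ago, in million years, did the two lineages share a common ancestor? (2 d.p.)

P = 241/1714 ≈ 0.140607 and Q = 218/1714 ≈ 0.127188.
Under the Kimura two-parameter model, d = −½ ln(1 − 2P − Q) − ¼ ln(1 − 2Q).
1 − 2P − Q = 0.591598, giving −½ ln(0.591598) = 0.262464.
1 − 2Q = 0.745624, giving −¼ ln(0.745624) = 0.073383.
d = 0.262464 + 0.073383 = 0.335847.
Under a molecular clock d = 2μt, so t = d/(2μ) = 0.335847 / (2 × 8.4 × 10^-9) = 19.99 million years.

19.99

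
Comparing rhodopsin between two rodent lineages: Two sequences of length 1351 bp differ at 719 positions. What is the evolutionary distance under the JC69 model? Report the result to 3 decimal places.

0.927

p = 719/1351 ≈ 0.532198.
d = −(3/4) ln(1 − 4p/3) = −0.75 ln(1 − 0.709597) = −0.75 ln(0.290403)
  = −0.75 × (-1.236486) = 0.927365 substitutions/site.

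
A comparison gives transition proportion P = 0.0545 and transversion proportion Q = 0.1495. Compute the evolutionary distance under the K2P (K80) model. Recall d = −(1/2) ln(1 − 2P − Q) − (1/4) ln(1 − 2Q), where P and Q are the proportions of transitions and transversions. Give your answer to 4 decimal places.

0.2384

Under the Kimura two-parameter model, d = −½ ln(1 − 2P − Q) − ¼ ln(1 − 2Q).
1 − 2P − Q = 0.7415, giving −½ ln(0.7415) = 0.149540.
1 − 2Q = 0.701, giving −¼ ln(0.701) = 0.088812.
d = 0.149540 + 0.088812 = 0.238352.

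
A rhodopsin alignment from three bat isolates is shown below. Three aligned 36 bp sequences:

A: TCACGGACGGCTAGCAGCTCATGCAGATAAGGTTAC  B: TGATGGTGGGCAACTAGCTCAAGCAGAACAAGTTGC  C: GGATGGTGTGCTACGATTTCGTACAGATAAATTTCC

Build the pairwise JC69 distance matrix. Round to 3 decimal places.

A–B: 12/36 sites differ → p ≈ 0.333333, d = −0.75 ln(1 − 0.444444) = 0.440839 ≈ 0.441.
A–C: 15/36 sites differ → p ≈ 0.416667, d = −0.75 ln(1 − 0.555556) = 0.608198 ≈ 0.608.
B–C: 13/36 sites differ → p ≈ 0.361111, d = −0.75 ln(1 − 0.481481) = 0.492584 ≈ 0.493.

d(A,B) = 0.441, d(A,C) = 0.608, d(B,C) = 0.493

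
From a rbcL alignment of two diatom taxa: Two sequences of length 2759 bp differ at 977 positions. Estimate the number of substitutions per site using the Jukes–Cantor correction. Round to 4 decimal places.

0.4792

p = 977/2759 ≈ 0.354114.
d = −(3/4) ln(1 − 4p/3) = −0.75 ln(1 − 0.472152) = −0.75 ln(0.527848)
  = −0.75 × (-0.638947) = 0.479210 substitutions/site.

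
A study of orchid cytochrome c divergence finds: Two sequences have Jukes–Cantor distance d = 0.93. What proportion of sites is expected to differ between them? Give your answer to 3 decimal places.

0.533

p = (3/4)(1 − e^(−4d/3)) = 0.75 × (1 − e^(-1.24)) = 0.75 × (1 − 0.289384) = 0.532962.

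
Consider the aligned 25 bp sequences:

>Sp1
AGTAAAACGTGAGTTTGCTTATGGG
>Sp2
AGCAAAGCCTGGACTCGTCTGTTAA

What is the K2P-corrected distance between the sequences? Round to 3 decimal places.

Of 25 sites, 11 differences are transitions and 2 are transversions, so P = 11/25 = 0.44 and Q = 2/25 = 0.08.
Under the Kimura two-parameter model, d = −½ ln(1 − 2P − Q) − ¼ ln(1 − 2Q).
1 − 2P − Q = 0.04, giving −½ ln(0.04) = 1.609438.
1 − 2Q = 0.84, giving −¼ ln(0.84) = 0.043588.
d = 1.609438 + 0.043588 = 1.653026.

1.653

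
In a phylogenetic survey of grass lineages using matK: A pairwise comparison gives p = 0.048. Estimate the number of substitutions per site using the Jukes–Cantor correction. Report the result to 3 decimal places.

0.050

d = −(3/4) ln(1 − 4p/3) = −0.75 ln(1 − 0.064) = −0.75 ln(0.936)
  = −0.75 × (-0.066140) = 0.049605 substitutions/site.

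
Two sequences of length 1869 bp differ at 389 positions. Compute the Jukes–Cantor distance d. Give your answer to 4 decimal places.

0.2438

p = 389/1869 ≈ 0.208133.
d = −(3/4) ln(1 − 4p/3) = −0.75 ln(1 − 0.277511) = −0.75 ln(0.722489)
  = −0.75 × (-0.325053) = 0.243790 substitutions/site.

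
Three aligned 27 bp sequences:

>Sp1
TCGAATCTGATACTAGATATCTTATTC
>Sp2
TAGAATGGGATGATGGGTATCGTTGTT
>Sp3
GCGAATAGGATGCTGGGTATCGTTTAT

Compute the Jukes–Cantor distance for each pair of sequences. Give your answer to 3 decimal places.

Sp1–Sp2: 11/27 sites differ → p ≈ 0.407407, d = −0.75 ln(1 − 0.543209) = 0.587647 ≈ 0.588.
Sp1–Sp3: 10/27 sites differ → p ≈ 0.37037, d = −0.75 ln(1 − 0.493827) = 0.510658 ≈ 0.511.
Sp2–Sp3: 6/27 sites differ → p ≈ 0.222222, d = −0.75 ln(1 − 0.296296) = 0.263548 ≈ 0.264.

d(Sp1,Sp2) = 0.588, d(Sp1,Sp3) = 0.511, d(Sp2,Sp3) = 0.264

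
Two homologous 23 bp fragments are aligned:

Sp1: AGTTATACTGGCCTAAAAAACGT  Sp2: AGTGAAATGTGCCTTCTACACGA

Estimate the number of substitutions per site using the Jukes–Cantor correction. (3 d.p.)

0.650

The sequences differ at 10 of 23 sites (4, 6, 8, 9, 10, 15, 16, 17, 19, 23), so p = 10/23 ≈ 0.434783.
d = −(3/4) ln(1 − 4p/3) = −0.75 ln(1 − 0.579711) = −0.75 ln(0.420289)
  = −0.75 × (-0.866813) = 0.650110 substitutions/site.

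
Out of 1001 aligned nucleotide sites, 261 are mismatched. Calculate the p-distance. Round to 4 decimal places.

0.2607

p = 261/1001 = 0.260739… ≈ 0.2607 (to 4 d.p.).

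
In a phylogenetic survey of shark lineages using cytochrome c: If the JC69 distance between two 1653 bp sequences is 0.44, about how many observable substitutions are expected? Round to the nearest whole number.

Invert JC69: p = (3/4)(1 − e^(−4d/3)) = 0.75 × (1 − e^(-0.586667)) = 0.75 × (1 − 0.556178) = 0.332867.
Expected differing sites = pL ≈ 0.332867 × 1653 = 550.229151 ≈ 550.

550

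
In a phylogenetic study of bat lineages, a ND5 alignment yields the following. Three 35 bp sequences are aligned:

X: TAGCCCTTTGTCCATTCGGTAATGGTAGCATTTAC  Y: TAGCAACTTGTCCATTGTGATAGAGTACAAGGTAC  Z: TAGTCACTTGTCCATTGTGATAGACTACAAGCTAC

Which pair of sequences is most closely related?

X–Y: 13/35 differ, p = 0.371, d = 0.513.
X–Z: 14/35 differ, p = 0.400, d = 0.572.
Y–Z: 4/35 differ, p = 0.114, d = 0.124.
The smallest distance is between Y and Z.

Y and Z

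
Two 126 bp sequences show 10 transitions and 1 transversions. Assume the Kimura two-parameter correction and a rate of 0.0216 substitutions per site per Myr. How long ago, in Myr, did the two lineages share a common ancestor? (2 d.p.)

2.20

P = 10/126 ≈ 0.079365 and Q = 1/126 ≈ 0.007937.
Under the Kimura two-parameter model, d = −½ ln(1 − 2P − Q) − ¼ ln(1 − 2Q).
1 − 2P − Q = 0.833333, giving −½ ln(0.833333) = 0.091161.
1 − 2Q = 0.984126, giving −¼ ln(0.984126) = 0.004000.
d = 0.091161 + 0.004000 = 0.095161.
Under a molecular clock d = 2μt, so t = d/(2μ) = 0.095161 / (2 × 0.0216) = 2.20 Myr.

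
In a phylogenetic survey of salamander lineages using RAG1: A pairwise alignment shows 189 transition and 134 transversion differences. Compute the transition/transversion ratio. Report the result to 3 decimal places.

R = 189/134 = 1.410447… ≈ 1.410 (to 3 d.p.).

1.410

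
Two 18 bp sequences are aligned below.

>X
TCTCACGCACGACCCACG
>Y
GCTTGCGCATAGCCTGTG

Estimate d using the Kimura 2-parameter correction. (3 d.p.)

1.475

Of 18 sites, 8 differences are transitions and 1 are transversions, so P = 8/18 ≈ 0.444444 and Q = 1/18 ≈ 0.055556.
Under the Kimura two-parameter model, d = −½ ln(1 − 2P − Q) − ¼ ln(1 − 2Q).
1 − 2P − Q = 0.055556, giving −½ ln(0.055556) = 1.445182.
1 − 2Q = 0.888888, giving −¼ ln(0.888888) = 0.029446.
d = 1.445182 + 0.029446 = 1.474628.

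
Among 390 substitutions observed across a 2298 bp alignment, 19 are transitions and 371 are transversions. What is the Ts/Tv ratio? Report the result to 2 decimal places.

R = 19/371 = 0.051212… ≈ 0.05 (to 2 d.p.).

0.05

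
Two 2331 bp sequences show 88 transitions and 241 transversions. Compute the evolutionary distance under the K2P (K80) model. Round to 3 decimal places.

0.156

P = 88/2331 ≈ 0.037752 and Q = 241/2331 ≈ 0.103389.
Under the Kimura two-parameter model, d = −½ ln(1 − 2P − Q) − ¼ ln(1 − 2Q).
1 − 2P − Q = 0.821107, giving −½ ln(0.821107) = 0.098551.
1 − 2Q = 0.793222, giving −¼ ln(0.793222) = 0.057913.
d = 0.098551 + 0.057913 = 0.156464.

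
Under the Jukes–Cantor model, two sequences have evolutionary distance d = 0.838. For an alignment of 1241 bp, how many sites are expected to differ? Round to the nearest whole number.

Invert JC69: p = (3/4)(1 − e^(−4d/3)) = 0.75 × (1 − e^(-1.117333)) = 0.75 × (1 − 0.327151) = 0.504637.
Expected differing sites = pL ≈ 0.504637 × 1241 = 626.254517 ≈ 626.

626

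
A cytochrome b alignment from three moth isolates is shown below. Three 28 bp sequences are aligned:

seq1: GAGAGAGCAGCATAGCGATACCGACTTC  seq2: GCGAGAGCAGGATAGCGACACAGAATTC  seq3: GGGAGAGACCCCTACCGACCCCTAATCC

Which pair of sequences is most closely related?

seq1–seq2: 5/28 differ, p = 0.179, d = 0.204.
seq1–seq3: 11/28 differ, p = 0.393, d = 0.556.
seq2–seq3: 11/28 differ, p = 0.393, d = 0.556.
The smallest distance is between seq1 and seq2.

seq1 and seq2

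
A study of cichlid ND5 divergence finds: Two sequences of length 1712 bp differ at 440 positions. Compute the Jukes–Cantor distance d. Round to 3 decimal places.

p = 440/1712 ≈ 0.257009.
d = −(3/4) ln(1 − 4p/3) = −0.75 ln(1 − 0.342679) = −0.75 ln(0.657321)
  = −0.75 × (-0.419583) = 0.314687 substitutions/site.

0.315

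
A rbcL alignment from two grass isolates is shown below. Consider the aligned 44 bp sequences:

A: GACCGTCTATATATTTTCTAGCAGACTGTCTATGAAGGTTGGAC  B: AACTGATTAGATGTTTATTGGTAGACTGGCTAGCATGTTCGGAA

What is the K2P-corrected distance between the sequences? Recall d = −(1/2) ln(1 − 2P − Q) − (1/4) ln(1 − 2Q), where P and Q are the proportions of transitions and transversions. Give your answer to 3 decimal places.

Of 44 sites, 8 differences are transitions and 9 are transversions, so P = 8/44 ≈ 0.181818 and Q = 9/44 ≈ 0.204545.
Under the Kimura two-parameter model, d = −½ ln(1 − 2P − Q) − ¼ ln(1 − 2Q).
1 − 2P − Q = 0.431819, giving −½ ln(0.431819) = 0.419874.
1 − 2Q = 0.59091, giving −¼ ln(0.59091) = 0.131523.
d = 0.419874 + 0.131523 = 0.551397.

0.551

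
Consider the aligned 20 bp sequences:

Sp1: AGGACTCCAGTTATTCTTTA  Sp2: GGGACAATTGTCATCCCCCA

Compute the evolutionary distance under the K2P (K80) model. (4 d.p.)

Of 20 sites, 7 differences are transitions and 3 are transversions, so P = 7/20 = 0.35 and Q = 3/20 = 0.15.
Under the Kimura two-parameter model, d = −½ ln(1 − 2P − Q) − ¼ ln(1 − 2Q).
1 − 2P − Q = 0.15, giving −½ ln(0.15) = 0.948560.
1 − 2Q = 0.7, giving −¼ ln(0.7) = 0.089169.
d = 0.948560 + 0.089169 = 1.037729.

1.0377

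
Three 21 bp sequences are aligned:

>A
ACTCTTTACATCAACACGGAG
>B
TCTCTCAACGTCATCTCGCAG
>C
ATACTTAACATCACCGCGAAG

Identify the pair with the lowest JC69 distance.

A–B: 7/21 differ, p = 0.333, d = 0.441.
A–C: 6/21 differ, p = 0.286, d = 0.360.
B–C: 8/21 differ, p = 0.381, d = 0.532.
The smallest distance is between A and C.

A and C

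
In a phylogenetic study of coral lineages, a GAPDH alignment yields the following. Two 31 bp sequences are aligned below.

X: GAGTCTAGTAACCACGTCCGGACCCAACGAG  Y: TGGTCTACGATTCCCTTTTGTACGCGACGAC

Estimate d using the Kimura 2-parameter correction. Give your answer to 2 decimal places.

0.69

Of 31 sites, 5 differences are transitions and 9 are transversions, so P = 5/31 ≈ 0.16129 and Q = 9/31 ≈ 0.290323.
Under the Kimura two-parameter model, d = −½ ln(1 − 2P − Q) − ¼ ln(1 − 2Q).
1 − 2P − Q = 0.387097, giving −½ ln(0.387097) = 0.474540.
1 − 2Q = 0.419354, giving −¼ ln(0.419354) = 0.217260.
d = 0.474540 + 0.217260 = 0.691800.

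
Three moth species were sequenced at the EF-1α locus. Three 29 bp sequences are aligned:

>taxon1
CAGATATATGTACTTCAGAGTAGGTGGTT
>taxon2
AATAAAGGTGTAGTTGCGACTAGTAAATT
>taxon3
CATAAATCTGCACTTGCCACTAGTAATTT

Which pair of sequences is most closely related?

taxon1–taxon2: 13/29 differ, p = 0.448, d = 0.683.
taxon1–taxon3: 12/29 differ, p = 0.414, d = 0.602.
taxon2–taxon3: 7/29 differ, p = 0.241, d = 0.291.
The smallest distance is between taxon2 and taxon3.

taxon2 and taxon3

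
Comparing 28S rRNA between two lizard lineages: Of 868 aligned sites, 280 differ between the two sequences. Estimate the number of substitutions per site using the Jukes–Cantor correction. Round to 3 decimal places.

0.422

p = 280/868 ≈ 0.322581.
d = −(3/4) ln(1 − 4p/3) = −0.75 ln(1 − 0.430108) = −0.75 ln(0.569892)
  = −0.75 × (-0.562308) = 0.421731 substitutions/site.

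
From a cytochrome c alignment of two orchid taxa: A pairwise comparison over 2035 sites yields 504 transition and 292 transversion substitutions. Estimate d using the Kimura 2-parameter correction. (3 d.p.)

0.594

P = 504/2035 ≈ 0.247666 and Q = 292/2035 ≈ 0.143489.
Under the Kimura two-parameter model, d = −½ ln(1 − 2P − Q) − ¼ ln(1 − 2Q).
1 − 2P − Q = 0.361179, giving −½ ln(0.361179) = 0.509191.
1 − 2Q = 0.713022, giving −¼ ln(0.713022) = 0.084561.
d = 0.509191 + 0.084561 = 0.593752.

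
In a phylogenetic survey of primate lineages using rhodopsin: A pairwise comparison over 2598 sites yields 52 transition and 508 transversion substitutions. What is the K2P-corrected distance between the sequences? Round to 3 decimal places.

0.258

P = 52/2598 ≈ 0.020015 and Q = 508/2598 ≈ 0.195535.
Under the Kimura two-parameter model, d = −½ ln(1 − 2P − Q) − ¼ ln(1 − 2Q).
1 − 2P − Q = 0.764435, giving −½ ln(0.764435) = 0.134309.
1 − 2Q = 0.60893, giving −¼ ln(0.60893) = 0.124013.
d = 0.134309 + 0.124013 = 0.258322.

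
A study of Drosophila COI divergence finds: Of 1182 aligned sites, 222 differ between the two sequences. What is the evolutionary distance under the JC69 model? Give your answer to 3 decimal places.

p = 222/1182 ≈ 0.187817.
d = −(3/4) ln(1 − 4p/3) = −0.75 ln(1 − 0.250423) = −0.75 ln(0.749577)
  = −0.75 × (-0.288246) = 0.216185 substitutions/site.

0.216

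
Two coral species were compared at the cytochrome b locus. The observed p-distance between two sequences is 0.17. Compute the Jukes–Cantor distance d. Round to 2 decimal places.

d = −(3/4) ln(1 − 4p/3) = −0.75 ln(1 − 0.226667) = −0.75 ln(0.773333)
  = −0.75 × (-0.257046) = 0.192785 substitutions/site.

0.19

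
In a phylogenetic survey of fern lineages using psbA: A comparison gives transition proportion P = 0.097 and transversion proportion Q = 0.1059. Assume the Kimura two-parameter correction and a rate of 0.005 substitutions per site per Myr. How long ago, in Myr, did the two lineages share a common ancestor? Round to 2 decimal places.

23.78

Under the Kimura two-parameter model, d = −½ ln(1 − 2P − Q) − ¼ ln(1 − 2Q).
1 − 2P − Q = 0.7001, giving −½ ln(0.7001) = 0.178266.
1 − 2Q = 0.7882, giving −¼ ln(0.7882) = 0.059501.
d = 0.178266 + 0.059501 = 0.237767.
Under a molecular clock d = 2μt, so t = d/(2μ) = 0.237767 / (2 × 0.005) = 23.78 Myr.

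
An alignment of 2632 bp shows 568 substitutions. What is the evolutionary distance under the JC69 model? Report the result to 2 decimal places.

0.25

p = 568/2632 ≈ 0.215805.
d = −(3/4) ln(1 − 4p/3) = −0.75 ln(1 − 0.28774) = −0.75 ln(0.71226)
  = −0.75 × (-0.339312) = 0.254484 substitutions/site.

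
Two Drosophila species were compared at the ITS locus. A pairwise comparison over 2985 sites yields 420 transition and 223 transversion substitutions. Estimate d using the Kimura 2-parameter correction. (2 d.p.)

P = 420/2985 ≈ 0.140704 and Q = 223/2985 ≈ 0.074707.
Under the Kimura two-parameter model, d = −½ ln(1 − 2P − Q) − ¼ ln(1 − 2Q).
1 − 2P − Q = 0.643885, giving −½ ln(0.643885) = 0.220118.
1 − 2Q = 0.850586, giving −¼ ln(0.850586) = 0.040457.
d = 0.220118 + 0.040457 = 0.260575.

0.26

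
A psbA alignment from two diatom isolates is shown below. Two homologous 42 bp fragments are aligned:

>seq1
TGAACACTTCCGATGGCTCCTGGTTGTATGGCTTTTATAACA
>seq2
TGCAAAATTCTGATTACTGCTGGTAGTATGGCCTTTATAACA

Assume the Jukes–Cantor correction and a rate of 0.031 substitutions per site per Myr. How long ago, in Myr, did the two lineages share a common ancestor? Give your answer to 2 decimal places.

The sequences differ at 9 of 42 sites (3, 5, 7, 11, 15, 16, 19, 25, 33), so p = 9/42 ≈ 0.214286.
d = −(3/4) ln(1 − 4p/3) = −0.75 ln(1 − 0.285715) = −0.75 ln(0.714285)
  = −0.75 × (-0.336473) = 0.252355 substitutions/site.
Under a molecular clock d = 2μt, so t = d/(2μ) = 0.252355 / (2 × 0.031) = 4.07 Myr.

4.07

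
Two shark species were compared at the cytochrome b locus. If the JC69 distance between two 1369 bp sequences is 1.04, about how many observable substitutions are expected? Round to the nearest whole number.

770

Invert JC69: p = (3/4)(1 − e^(−4d/3)) = 0.75 × (1 − e^(-1.386667)) = 0.75 × (1 − 0.249907) = 0.562570.
Expected differing sites = pL ≈ 0.562570 × 1369 = 770.15833 ≈ 770.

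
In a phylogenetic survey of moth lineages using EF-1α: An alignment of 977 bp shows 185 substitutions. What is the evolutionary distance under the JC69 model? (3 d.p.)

p = 185/977 ≈ 0.189355.
d = −(3/4) ln(1 − 4p/3) = −0.75 ln(1 − 0.252473) = −0.75 ln(0.747527)
  = −0.75 × (-0.290985) = 0.218239 substitutions/site.

0.218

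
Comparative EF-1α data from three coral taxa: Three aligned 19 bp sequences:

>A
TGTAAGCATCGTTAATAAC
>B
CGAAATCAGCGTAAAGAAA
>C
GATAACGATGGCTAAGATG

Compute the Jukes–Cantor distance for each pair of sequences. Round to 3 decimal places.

d(A,B) = 0.507, d(A,C) = 0.749, d(B,C) = 1.109

A–B: 7/19 sites differ → p ≈ 0.368421, d = −0.75 ln(1 − 0.491228) = 0.506816 ≈ 0.507.
A–C: 9/19 sites differ → p ≈ 0.473684, d = −0.75 ln(1 − 0.631579) = 0.748897 ≈ 0.749.
B–C: 11/19 sites differ → p ≈ 0.578947, d = −0.75 ln(1 − 0.771929) = 1.108574 ≈ 1.109.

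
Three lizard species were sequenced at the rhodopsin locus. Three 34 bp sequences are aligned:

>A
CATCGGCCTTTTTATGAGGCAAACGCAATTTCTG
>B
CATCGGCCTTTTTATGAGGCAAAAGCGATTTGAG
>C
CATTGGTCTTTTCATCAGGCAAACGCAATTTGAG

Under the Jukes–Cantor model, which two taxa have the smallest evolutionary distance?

A–B: 4/34 differ, p = 0.118, d = 0.128.
A–C: 6/34 differ, p = 0.176, d = 0.201.
B–C: 6/34 differ, p = 0.176, d = 0.201.
The smallest distance is between A and B.

A and B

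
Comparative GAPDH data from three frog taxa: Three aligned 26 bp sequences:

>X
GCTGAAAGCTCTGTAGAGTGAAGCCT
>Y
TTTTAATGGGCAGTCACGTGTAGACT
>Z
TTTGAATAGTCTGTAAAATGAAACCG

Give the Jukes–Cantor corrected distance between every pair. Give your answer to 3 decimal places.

d(X,Y) = 0.717, d(X,Z) = 0.464, d(Y,Z) = 0.623

X–Y: 12/26 sites differ → p ≈ 0.461538, d = −0.75 ln(1 − 0.615384) = 0.716632 ≈ 0.717.
X–Z: 9/26 sites differ → p ≈ 0.346154, d = −0.75 ln(1 − 0.461539) = 0.464280 ≈ 0.464.
Y–Z: 11/26 sites differ → p ≈ 0.423077, d = −0.75 ln(1 − 0.564103) = 0.622762 ≈ 0.623.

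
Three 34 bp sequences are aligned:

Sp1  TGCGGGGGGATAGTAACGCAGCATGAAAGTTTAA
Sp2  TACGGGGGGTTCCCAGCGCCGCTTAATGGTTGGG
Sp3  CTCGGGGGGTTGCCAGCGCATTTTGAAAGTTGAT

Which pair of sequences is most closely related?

Sp2 and Sp3

Sp1–Sp2: 14/34 differ, p = 0.412, d = 0.597.
Sp1–Sp3: 12/34 differ, p = 0.353, d = 0.477.
Sp2–Sp3: 11/34 differ, p = 0.324, d = 0.423.
The smallest distance is between Sp2 and Sp3.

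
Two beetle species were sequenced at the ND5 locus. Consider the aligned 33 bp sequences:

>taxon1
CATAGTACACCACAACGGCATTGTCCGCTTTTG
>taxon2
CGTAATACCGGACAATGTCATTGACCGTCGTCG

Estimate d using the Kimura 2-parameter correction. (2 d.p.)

Of 33 sites, 6 differences are transitions and 6 are transversions, so P = 6/33 ≈ 0.181818 and Q = 6/33 ≈ 0.181818.
Under the Kimura two-parameter model, d = −½ ln(1 − 2P − Q) − ¼ ln(1 − 2Q).
1 − 2P − Q = 0.454546, giving −½ ln(0.454546) = 0.394228.
1 − 2Q = 0.636364, giving −¼ ln(0.636364) = 0.112996.
d = 0.394228 + 0.112996 = 0.507224.

0.51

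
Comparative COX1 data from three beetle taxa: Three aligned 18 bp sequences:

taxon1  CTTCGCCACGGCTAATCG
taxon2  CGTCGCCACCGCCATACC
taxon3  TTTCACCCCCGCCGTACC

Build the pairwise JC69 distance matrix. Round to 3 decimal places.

taxon1–taxon2: 6/18 sites differ → p ≈ 0.333333, d = −0.75 ln(1 − 0.444444) = 0.440839 ≈ 0.441.
taxon1–taxon3: 9/18 sites differ → p = 0.5, d = −0.75 ln(1 − 0.666667) = 0.823960 ≈ 0.824.
taxon2–taxon3: 5/18 sites differ → p ≈ 0.277778, d = −0.75 ln(1 − 0.370371) = 0.346968 ≈ 0.347.

d(taxon1,taxon2) = 0.441, d(taxon1,taxon3) = 0.824, d(taxon2,taxon3) = 0.347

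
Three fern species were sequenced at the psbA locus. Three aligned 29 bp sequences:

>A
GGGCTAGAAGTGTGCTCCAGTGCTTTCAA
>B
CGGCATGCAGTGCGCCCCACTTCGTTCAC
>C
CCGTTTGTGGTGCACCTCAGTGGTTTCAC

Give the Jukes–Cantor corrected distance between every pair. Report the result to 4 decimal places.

d(A,B) = 0.4618, d(A,C) = 0.6018, d(B,C) = 0.5285

A–B: 10/29 sites differ → p ≈ 0.344828, d = −0.75 ln(1 − 0.459771) = 0.461822 ≈ 0.4618.
A–C: 12/29 sites differ → p ≈ 0.413793, d = −0.75 ln(1 − 0.551724) = 0.601760 ≈ 0.6018.
B–C: 11/29 sites differ → p ≈ 0.37931, d = −0.75 ln(1 − 0.505747) = 0.528531 ≈ 0.5285.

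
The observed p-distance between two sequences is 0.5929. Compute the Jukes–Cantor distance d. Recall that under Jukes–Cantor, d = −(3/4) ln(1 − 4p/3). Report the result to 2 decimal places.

1.17

d = −(3/4) ln(1 − 4p/3) = −0.75 ln(1 − 0.790533) = −0.75 ln(0.209467)
  = −0.75 × (-1.563189) = 1.172392 substitutions/site.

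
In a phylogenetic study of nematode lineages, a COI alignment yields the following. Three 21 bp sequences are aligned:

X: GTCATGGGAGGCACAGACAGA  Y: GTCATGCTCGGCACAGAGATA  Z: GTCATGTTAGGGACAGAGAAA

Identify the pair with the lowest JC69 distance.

X–Y: 5/21 differ, p = 0.238, d = 0.286.
X–Z: 5/21 differ, p = 0.238, d = 0.286.
Y–Z: 4/21 differ, p = 0.190, d = 0.220.
The smallest distance is between Y and Z.

Y and Z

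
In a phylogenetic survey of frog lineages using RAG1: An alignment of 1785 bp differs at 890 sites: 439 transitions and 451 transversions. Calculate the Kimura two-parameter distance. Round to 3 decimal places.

0.858

P = 439/1785 ≈ 0.245938 and Q = 451/1785 ≈ 0.252661.
Under the Kimura two-parameter model, d = −½ ln(1 − 2P − Q) − ¼ ln(1 − 2Q).
1 − 2P − Q = 0.255463, giving −½ ln(0.255463) = 0.682339.
1 − 2Q = 0.494678, giving −¼ ln(0.494678) = 0.175962.
d = 0.682339 + 0.175962 = 0.858301.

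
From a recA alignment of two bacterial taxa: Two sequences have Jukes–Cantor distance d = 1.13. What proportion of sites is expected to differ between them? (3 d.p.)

0.584

p = (3/4)(1 − e^(−4d/3)) = 0.75 × (1 − e^(-1.506667)) = 0.75 × (1 − 0.221647) = 0.583765.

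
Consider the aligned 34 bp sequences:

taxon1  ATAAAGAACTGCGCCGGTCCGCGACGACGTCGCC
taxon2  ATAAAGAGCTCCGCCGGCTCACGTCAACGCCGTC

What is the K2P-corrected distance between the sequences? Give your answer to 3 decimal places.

Of 34 sites, 7 differences are transitions and 2 are transversions, so P = 7/34 ≈ 0.205882 and Q = 2/34 ≈ 0.058824.
Under the Kimura two-parameter model, d = −½ ln(1 − 2P − Q) − ¼ ln(1 − 2Q).
1 − 2P − Q = 0.529412, giving −½ ln(0.529412) = 0.317994.
1 − 2Q = 0.882352, giving −¼ ln(0.882352) = 0.031291.
d = 0.317994 + 0.031291 = 0.349285.

0.349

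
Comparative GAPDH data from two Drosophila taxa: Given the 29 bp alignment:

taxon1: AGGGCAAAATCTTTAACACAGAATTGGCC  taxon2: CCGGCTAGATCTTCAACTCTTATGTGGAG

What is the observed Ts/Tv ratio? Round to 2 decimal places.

Transitions are A↔G and C↔T; transversions are all other mismatches.
Transitions: 2. Transversions: 10.
R = 2/10 = 0.20.

0.20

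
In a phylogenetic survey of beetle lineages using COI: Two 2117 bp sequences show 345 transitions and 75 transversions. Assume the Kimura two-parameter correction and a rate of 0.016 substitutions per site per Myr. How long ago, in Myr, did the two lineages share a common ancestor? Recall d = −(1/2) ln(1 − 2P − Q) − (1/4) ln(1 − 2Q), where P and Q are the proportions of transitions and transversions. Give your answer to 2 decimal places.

7.58

P = 345/2117 ≈ 0.162966 and Q = 75/2117 ≈ 0.035427.
Under the Kimura two-parameter model, d = −½ ln(1 − 2P − Q) − ¼ ln(1 − 2Q).
1 − 2P − Q = 0.638641, giving −½ ln(0.638641) = 0.224206.
1 − 2Q = 0.929146, giving −¼ ln(0.929146) = 0.018372.
d = 0.224206 + 0.018372 = 0.242578.
Under a molecular clock d = 2μt, so t = d/(2μ) = 0.242578 / (2 × 0.016) = 7.58 Myr.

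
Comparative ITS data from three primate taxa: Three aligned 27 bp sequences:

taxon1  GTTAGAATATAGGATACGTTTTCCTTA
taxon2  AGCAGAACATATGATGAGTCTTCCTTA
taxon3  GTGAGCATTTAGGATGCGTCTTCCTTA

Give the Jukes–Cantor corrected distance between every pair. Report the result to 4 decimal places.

d(taxon1,taxon2) = 0.3770, d(taxon1,taxon3) = 0.2127, d(taxon2,taxon3) = 0.3770

taxon1–taxon2: 8/27 sites differ → p ≈ 0.296296, d = −0.75 ln(1 − 0.395061) = 0.376971 ≈ 0.3770.
taxon1–taxon3: 5/27 sites differ → p ≈ 0.185185, d = −0.75 ln(1 − 0.246913) = 0.212681 ≈ 0.2127.
taxon2–taxon3: 8/27 sites differ → p ≈ 0.296296, d = −0.75 ln(1 − 0.395061) = 0.376971 ≈ 0.3770.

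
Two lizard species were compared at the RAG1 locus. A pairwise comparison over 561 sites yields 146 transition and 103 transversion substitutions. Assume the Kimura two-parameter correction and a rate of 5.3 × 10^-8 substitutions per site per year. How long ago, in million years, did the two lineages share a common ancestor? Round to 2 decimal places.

P = 146/561 ≈ 0.26025 and Q = 103/561 ≈ 0.183601.
Under the Kimura two-parameter model, d = −½ ln(1 − 2P − Q) − ¼ ln(1 − 2Q).
1 − 2P − Q = 0.295899, giving −½ ln(0.295899) = 0.608869.
1 − 2Q = 0.632798, giving −¼ ln(0.632798) = 0.114401.
d = 0.608869 + 0.114401 = 0.723270.
Under a molecular clock d = 2μt, so t = d/(2μ) = 0.723270 / (2 × 5.3 × 10^-8) = 6.82 million years.

6.82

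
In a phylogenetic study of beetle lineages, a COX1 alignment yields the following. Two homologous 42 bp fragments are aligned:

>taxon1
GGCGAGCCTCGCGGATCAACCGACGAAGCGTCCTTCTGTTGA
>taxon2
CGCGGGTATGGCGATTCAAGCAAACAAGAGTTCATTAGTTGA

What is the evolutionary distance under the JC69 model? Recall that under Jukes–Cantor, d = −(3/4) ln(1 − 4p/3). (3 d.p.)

0.532

The sequences differ at 16 of 42 sites, so p = 16/42 ≈ 0.380952.
d = −(3/4) ln(1 − 4p/3) = −0.75 ln(1 − 0.507936) = −0.75 ln(0.492064)
  = −0.75 × (-0.709146) = 0.531860 substitutions/site.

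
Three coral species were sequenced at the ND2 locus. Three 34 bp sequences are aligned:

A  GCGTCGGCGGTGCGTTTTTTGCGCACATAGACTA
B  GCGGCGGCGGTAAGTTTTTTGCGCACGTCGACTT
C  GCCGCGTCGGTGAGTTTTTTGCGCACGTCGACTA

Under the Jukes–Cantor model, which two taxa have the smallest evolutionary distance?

A–B: 6/34 differ, p = 0.176, d = 0.201.
A–C: 6/34 differ, p = 0.176, d = 0.201.
B–C: 4/34 differ, p = 0.118, d = 0.128.
The smallest distance is between B and C.

B and C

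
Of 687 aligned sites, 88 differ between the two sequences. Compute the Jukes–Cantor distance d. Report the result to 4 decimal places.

0.1405

p = 88/687 ≈ 0.128093.
d = −(3/4) ln(1 − 4p/3) = −0.75 ln(1 − 0.170791) = −0.75 ln(0.829209)
  = −0.75 × (-0.187283) = 0.140462 substitutions/site.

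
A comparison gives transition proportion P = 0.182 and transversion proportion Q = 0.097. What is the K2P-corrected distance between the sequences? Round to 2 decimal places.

Under the Kimura two-parameter model, d = −½ ln(1 − 2P − Q) − ¼ ln(1 − 2Q).
1 − 2P − Q = 0.539, giving −½ ln(0.539) = 0.309020.
1 − 2Q = 0.806, giving −¼ ln(0.806) = 0.053918.
d = 0.309020 + 0.053918 = 0.362938.

0.36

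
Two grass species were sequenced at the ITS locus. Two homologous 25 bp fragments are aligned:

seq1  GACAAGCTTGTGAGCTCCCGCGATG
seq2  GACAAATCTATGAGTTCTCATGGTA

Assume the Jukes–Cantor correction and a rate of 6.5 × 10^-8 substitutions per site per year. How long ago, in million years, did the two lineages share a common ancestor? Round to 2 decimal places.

4.40

The sequences differ at 10 of 25 sites (6, 7, 8, 10, 15, 18, 20, 21, 23, 25), so p = 10/25 = 0.4.
d = −(3/4) ln(1 − 4p/3) = −0.75 ln(1 − 0.533333) = −0.75 ln(0.466667)
  = −0.75 × (-0.762139) = 0.571604 substitutions/site.
Under a molecular clock d = 2μt, so t = d/(2μ) = 0.571604 / (2 × 6.5 × 10^-8) = 4.40 million years.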